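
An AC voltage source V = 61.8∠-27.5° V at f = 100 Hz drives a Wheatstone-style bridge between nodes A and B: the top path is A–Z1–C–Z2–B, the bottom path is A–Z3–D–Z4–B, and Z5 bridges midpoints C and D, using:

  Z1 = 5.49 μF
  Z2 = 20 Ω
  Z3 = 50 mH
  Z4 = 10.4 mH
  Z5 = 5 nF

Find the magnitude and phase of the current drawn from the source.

Step 1 — Angular frequency: ω = 2π·f = 2π·100 = 628.3 rad/s.
Step 2 — Component impedances:
  Z1: Z = 1/(jωC) = -j/(ω·C) = 0 - j289.9 Ω
  Z2: Z = R = 20 Ω
  Z3: Z = jωL = j·628.3·0.05 = 0 + j31.42 Ω
  Z4: Z = jωL = j·628.3·0.0104 = 0 + j6.535 Ω
  Z5: Z = 1/(jωC) = -j/(ω·C) = 0 - j3.183e+05 Ω
Step 3 — Bridge requires nodal analysis (the Z5 bridge couples midpoints C and D, so the two paths cannot be reduced to a simple series/parallel combination). Setting node B to ground and injecting 1 A at node A, the 3-node admittance system at A, C, D solves to V_A = Z_AB = 0.4511 + j43.63 Ω = 43.63∠89.4° Ω.
Step 4 — Source phasor: V = 61.8∠-27.5° V = 54.82 - j28.54 V.
Step 5 — Ohm's law: I = V / Z_total = (54.82 - j28.54) / (0.4511 + j43.63) = -0.641 - j1.263 A.
Step 6 — Convert to polar: |I| = 1.416 A, ∠I = -116.9°.

I = 1.416∠-116.9° A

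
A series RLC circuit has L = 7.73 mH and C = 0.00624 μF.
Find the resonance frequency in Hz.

Step 1 — Resonance condition Im(Z)=0 gives ω₀ = 1/√(LC).
Step 2 — ω₀ = 1/√(0.00773·6.24e-09) = 1.44e+05 rad/s.
Step 3 — f₀ = ω₀/(2π) = 2.292e+04 Hz.

f₀ = 2.292e+04 Hz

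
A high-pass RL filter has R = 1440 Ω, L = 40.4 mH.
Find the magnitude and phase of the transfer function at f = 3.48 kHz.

Step 1 — Angular frequency: ω = 2π·3480 = 2.187e+04 rad/s.
Step 2 — Transfer function: H(jω) = jωL/(R + jωL).
Step 3 — Numerator jωL = j·883.4; denominator R + jωL = 1440 + j883.4.
Step 4 — H = 0.2734 + j0.4457.
Step 5 — Magnitude: |H| = 0.5229 (-5.6 dB); phase: φ = 58.5°.

|H| = 0.5229 (-5.6 dB), φ = 58.5°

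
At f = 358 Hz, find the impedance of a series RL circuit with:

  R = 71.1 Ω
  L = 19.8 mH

Step 1 — Angular frequency: ω = 2π·f = 2π·358 = 2249 rad/s.
Step 2 — Component impedances:
  R: Z = R = 71.1 Ω
  L: Z = jωL = j·2249·0.0198 = 0 + j44.54 Ω
Step 3 — Series combination: Z_total = R + L = 71.1 + j44.54 Ω = 83.9∠32.1° Ω.

Z = 71.1 + j44.54 Ω = 83.9∠32.1° Ω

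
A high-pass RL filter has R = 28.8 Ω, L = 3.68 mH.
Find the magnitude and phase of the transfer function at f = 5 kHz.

Step 1 — Angular frequency: ω = 2π·5000 = 3.142e+04 rad/s.
Step 2 — Transfer function: H(jω) = jωL/(R + jωL).
Step 3 — Numerator jωL = j·115.6; denominator R + jωL = 28.8 + j115.6.
Step 4 — H = 0.9416 + j0.2346.
Step 5 — Magnitude: |H| = 0.9703 (-0.3 dB); phase: φ = 14.0°.

|H| = 0.9703 (-0.3 dB), φ = 14.0°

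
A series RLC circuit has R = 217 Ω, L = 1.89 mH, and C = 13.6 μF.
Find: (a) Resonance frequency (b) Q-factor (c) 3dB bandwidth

Step 1 — Resonance condition Im(Z)=0 gives ω₀ = 1/√(LC).
Step 2 — ω₀ = 1/√(0.00189·1.36e-05) = 6237 rad/s.
Step 3 — f₀ = ω₀/(2π) = 992.7 Hz.
Step 4 — Series Q: Q = ω₀L/R = 6237·0.00189/217 = 0.05433.
Step 5 — 3dB bandwidth: Δω = ω₀/Q = 1.148e+05 rad/s; BW = Δω/(2π) = 1.827e+04 Hz.

(a) f₀ = 992.7 Hz  (b) Q = 0.05433  (c) BW = 1.827e+04 Hz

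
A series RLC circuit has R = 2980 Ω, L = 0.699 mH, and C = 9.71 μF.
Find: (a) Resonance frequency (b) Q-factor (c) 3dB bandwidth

Step 1 — Resonance condition Im(Z)=0 gives ω₀ = 1/√(LC).
Step 2 — ω₀ = 1/√(0.000699·9.71e-06) = 1.214e+04 rad/s.
Step 3 — f₀ = ω₀/(2π) = 1932 Hz.
Step 4 — Series Q: Q = ω₀L/R = 1.214e+04·0.000699/2980 = 0.002847.
Step 5 — 3dB bandwidth: Δω = ω₀/Q = 4.263e+06 rad/s; BW = Δω/(2π) = 6.785e+05 Hz.

(a) f₀ = 1932 Hz  (b) Q = 0.002847  (c) BW = 6.785e+05 Hz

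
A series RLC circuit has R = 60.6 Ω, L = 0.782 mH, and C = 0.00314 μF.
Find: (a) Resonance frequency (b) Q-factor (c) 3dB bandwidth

Step 1 — Resonance condition Im(Z)=0 gives ω₀ = 1/√(LC).
Step 2 — ω₀ = 1/√(0.000782·3.14e-09) = 6.382e+05 rad/s.
Step 3 — f₀ = ω₀/(2π) = 1.016e+05 Hz.
Step 4 — Series Q: Q = ω₀L/R = 6.382e+05·0.000782/60.6 = 8.235.
Step 5 — 3dB bandwidth: Δω = ω₀/Q = 7.749e+04 rad/s; BW = Δω/(2π) = 1.233e+04 Hz.

(a) f₀ = 1.016e+05 Hz  (b) Q = 8.235  (c) BW = 1.233e+04 Hz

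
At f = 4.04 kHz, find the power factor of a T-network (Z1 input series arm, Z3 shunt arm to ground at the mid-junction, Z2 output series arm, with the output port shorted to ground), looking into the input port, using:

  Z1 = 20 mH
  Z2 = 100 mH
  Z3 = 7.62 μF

Step 1 — Angular frequency: ω = 2π·f = 2π·4040 = 2.538e+04 rad/s.
Step 2 — Component impedances:
  Z1: Z = jωL = j·2.538e+04·0.02 = 0 + j507.7 Ω
  Z2: Z = jωL = j·2.538e+04·0.1 = 0 + j2538 Ω
  Z3: Z = 1/(jωC) = -j/(ω·C) = 0 - j5.17 Ω
Step 3 — With the output port shorted to ground, the output series arm Z2 runs from the junction to ground; the shunt arm Z3 also runs from the junction to ground. They appear in parallel: Z3 || Z2 = 0 - j5.18 Ω.
Step 4 — Series with input arm Z1: Z_in = Z1 + (Z3 || Z2) = 0 + j502.5 Ω = 502.5∠90.0° Ω.
Step 5 — Power factor: PF = cos(φ) = Re(Z)/|Z| = 0/502.5 = 0.
Step 6 — Type: Im(Z) = 502.5 ⇒ lagging (phase φ = 90.0°).

PF = 0 (lagging, φ = 90.0°)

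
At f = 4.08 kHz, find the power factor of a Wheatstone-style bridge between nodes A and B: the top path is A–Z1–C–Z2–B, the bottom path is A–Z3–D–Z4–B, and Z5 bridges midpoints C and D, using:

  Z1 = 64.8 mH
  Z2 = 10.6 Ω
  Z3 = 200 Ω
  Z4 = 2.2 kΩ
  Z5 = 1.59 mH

Step 1 — Angular frequency: ω = 2π·f = 2π·4080 = 2.564e+04 rad/s.
Step 2 — Component impedances:
  Z1: Z = jωL = j·2.564e+04·0.0648 = 0 + j1661 Ω
  Z2: Z = R = 10.6 Ω
  Z3: Z = R = 200 Ω
  Z4: Z = R = 2200 Ω
  Z5: Z = jωL = j·2.564e+04·0.00159 = 0 + j40.76 Ω
Step 3 — Bridge requires nodal analysis (the Z5 bridge couples midpoints C and D, so the two paths cannot be reduced to a simple series/parallel combination). Setting node B to ground and injecting 1 A at node A, the 3-node admittance system at A, C, D solves to V_A = Z_AB = 199.2 + j61.64 Ω = 208.5∠17.2° Ω.
Step 4 — Power factor: PF = cos(φ) = Re(Z)/|Z| = 199.22/208.54 = 0.9553.
Step 5 — Type: Im(Z) = 61.64 ⇒ lagging (phase φ = 17.2°).

PF = 0.9553 (lagging, φ = 17.2°)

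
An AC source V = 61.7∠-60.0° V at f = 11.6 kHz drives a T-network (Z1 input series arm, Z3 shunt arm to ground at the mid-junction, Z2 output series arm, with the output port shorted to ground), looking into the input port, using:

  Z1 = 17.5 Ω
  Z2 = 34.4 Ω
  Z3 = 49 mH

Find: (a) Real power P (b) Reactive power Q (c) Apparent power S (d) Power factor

Step 1 — Angular frequency: ω = 2π·f = 2π·1.16e+04 = 7.288e+04 rad/s.
Step 2 — Component impedances:
  Z1: Z = R = 17.5 Ω
  Z2: Z = R = 34.4 Ω
  Z3: Z = jωL = j·7.288e+04·0.049 = 0 + j3571 Ω
Step 3 — With the output port shorted to ground, the output series arm Z2 runs from the junction to ground; the shunt arm Z3 also runs from the junction to ground. They appear in parallel: Z3 || Z2 = 34.4 + j0.3313 Ω.
Step 4 — Series with input arm Z1: Z_in = Z1 + (Z3 || Z2) = 51.9 + j0.3313 Ω = 51.9∠0.4° Ω.
Step 5 — Source phasor: V = 61.7∠-60.0° V = 30.85 - j53.43 V.
Step 6 — Current: I = V / Z = 0.5879 - j1.033 A = 1.189∠-60.4° A.
Step 7 — Complex power: S = V·I* = 73.35 + j0.4683 VA.
Step 8 — Real power: P = Re(S) = 73.35 W.
Step 9 — Reactive power: Q = Im(S) = 0.4683 VAR.
Step 10 — Apparent power: |S| = 73.35 VA.
Step 11 — Power factor: PF = P/|S| = 1 (lagging).

(a) P = 73.35 W  (b) Q = 0.4683 VAR  (c) S = 73.35 VA  (d) PF = 1 (lagging)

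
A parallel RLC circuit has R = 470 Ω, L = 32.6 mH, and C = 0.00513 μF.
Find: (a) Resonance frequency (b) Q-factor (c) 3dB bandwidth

Step 1 — Resonance: ω₀ = 1/√(LC) = 1/√(0.0326·5.13e-09) = 7.733e+04 rad/s.
Step 2 — f₀ = ω₀/(2π) = 1.231e+04 Hz.
Step 3 — Parallel Q: Q = R/(ω₀L) = 470/(7.733e+04·0.0326) = 0.1864.
Step 4 — Bandwidth: Δω = ω₀/Q = 4.147e+05 rad/s; BW = Δω/(2π) = 6.601e+04 Hz.

(a) f₀ = 1.231e+04 Hz  (b) Q = 0.1864  (c) BW = 6.601e+04 Hz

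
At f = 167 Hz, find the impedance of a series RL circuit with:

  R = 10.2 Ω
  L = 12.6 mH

Step 1 — Angular frequency: ω = 2π·f = 2π·167 = 1049 rad/s.
Step 2 — Component impedances:
  R: Z = R = 10.2 Ω
  L: Z = jωL = j·1049·0.0126 = 0 + j13.22 Ω
Step 3 — Series combination: Z_total = R + L = 10.2 + j13.22 Ω = 16.7∠52.3° Ω.

Z = 10.2 + j13.22 Ω = 16.7∠52.3° Ω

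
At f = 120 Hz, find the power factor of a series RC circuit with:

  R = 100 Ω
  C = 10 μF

Step 1 — Angular frequency: ω = 2π·f = 2π·120 = 754 rad/s.
Step 2 — Component impedances:
  R: Z = R = 100 Ω
  C: Z = 1/(jωC) = -j/(ω·C) = 0 - j132.6 Ω
Step 3 — Series combination: Z_total = R + C = 100 - j132.6 Ω = 166.1∠-53.0° Ω.
Step 4 — Power factor: PF = cos(φ) = Re(Z)/|Z| = 100/166.1 = 0.602.
Step 5 — Type: Im(Z) = -132.6 ⇒ leading (phase φ = -53.0°).

PF = 0.602 (leading, φ = -53.0°)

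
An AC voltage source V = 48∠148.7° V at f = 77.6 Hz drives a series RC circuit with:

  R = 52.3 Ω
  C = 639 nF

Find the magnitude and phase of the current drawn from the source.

Step 1 — Angular frequency: ω = 2π·f = 2π·77.6 = 487.6 rad/s.
Step 2 — Component impedances:
  R: Z = R = 52.3 Ω
  C: Z = 1/(jωC) = -j/(ω·C) = 0 - j3210 Ω
Step 3 — Series combination: Z_total = R + C = 52.3 - j3210 Ω = 3210∠-89.1° Ω.
Step 4 — Source phasor: V = 48∠148.7° V = -41.01 + j24.94 V.
Step 5 — Ohm's law: I = V / Z_total = (-41.01 + j24.94) / (52.3 - j3210) = -0.007975 - j0.01265 A.
Step 6 — Convert to polar: |I| = 0.01495 A, ∠I = -122.2°.

I = 0.01495∠-122.2° A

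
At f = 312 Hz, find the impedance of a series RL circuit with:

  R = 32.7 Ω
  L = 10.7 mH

Step 1 — Angular frequency: ω = 2π·f = 2π·312 = 1960 rad/s.
Step 2 — Component impedances:
  R: Z = R = 32.7 Ω
  L: Z = jωL = j·1960·0.0107 = 0 + j20.98 Ω
Step 3 — Series combination: Z_total = R + L = 32.7 + j20.98 Ω = 38.85∠32.7° Ω.

Z = 32.7 + j20.98 Ω = 38.85∠32.7° Ω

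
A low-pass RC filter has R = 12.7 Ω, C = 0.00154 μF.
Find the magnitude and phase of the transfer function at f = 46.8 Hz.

Step 1 — Angular frequency: ω = 2π·46.8 = 294.1 rad/s.
Step 2 — Transfer function: H(jω) = 1/(1 + jωRC).
Step 3 — Denominator: 1 + jωRC = 1 + j·294.1·12.7·1.54e-09 = 1 + j5.751e-06.
Step 4 — H = 1 - j5.751e-06.
Step 5 — Magnitude: |H| = 1 (-0.0 dB); phase: φ = -0.0°.

|H| = 1 (-0.0 dB), φ = -0.0°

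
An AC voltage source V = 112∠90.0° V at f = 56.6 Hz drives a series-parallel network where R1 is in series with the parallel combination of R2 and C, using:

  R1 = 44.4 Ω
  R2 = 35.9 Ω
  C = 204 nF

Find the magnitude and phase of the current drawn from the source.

Step 1 — Angular frequency: ω = 2π·f = 2π·56.6 = 355.6 rad/s.
Step 2 — Component impedances:
  R1: Z = R = 44.4 Ω
  R2: Z = R = 35.9 Ω
  C: Z = 1/(jωC) = -j/(ω·C) = 0 - j1.378e+04 Ω
Step 3 — Parallel branch: R2 || C = 1/(1/R2 + 1/C) = 35.9 - j0.0935 Ω.
Step 4 — Series with R1: Z_total = R1 + (R2 || C) = 80.3 - j0.0935 Ω = 80.3∠-0.1° Ω.
Step 5 — Source phasor: V = 112∠90.0° V = 0 + j112 V.
Step 6 — Ohm's law: I = V / Z_total = (0 + j112) / (80.3 - j0.0935) = -0.001624 + j1.395 A.
Step 7 — Convert to polar: |I| = 1.395 A, ∠I = 90.1°.

I = 1.395∠90.1° A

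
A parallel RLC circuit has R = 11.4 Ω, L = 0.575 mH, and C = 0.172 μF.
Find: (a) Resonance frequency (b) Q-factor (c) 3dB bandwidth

Step 1 — Resonance: ω₀ = 1/√(LC) = 1/√(0.000575·1.72e-07) = 1.006e+05 rad/s.
Step 2 — f₀ = ω₀/(2π) = 1.6e+04 Hz.
Step 3 — Parallel Q: Q = R/(ω₀L) = 11.4/(1.006e+05·0.000575) = 0.1972.
Step 4 — Bandwidth: Δω = ω₀/Q = 5.1e+05 rad/s; BW = Δω/(2π) = 8.117e+04 Hz.

(a) f₀ = 1.6e+04 Hz  (b) Q = 0.1972  (c) BW = 8.117e+04 Hz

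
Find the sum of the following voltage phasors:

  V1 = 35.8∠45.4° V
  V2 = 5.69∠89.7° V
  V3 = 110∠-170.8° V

Step 1 — Convert each phasor to rectangular form:
  V1 = 35.8·(cos(45.4°) + j·sin(45.4°)) = 25.14 + j25.49 V
  V2 = 5.69·(cos(89.7°) + j·sin(89.7°)) = 0.02979 + j5.69 V
  V3 = 110·(cos(-170.8°) + j·sin(-170.8°)) = -108.6 - j17.59 V
Step 2 — Sum components: V_total = -83.42 + j13.59 V.
Step 3 — Convert to polar: |V_total| = 84.52 V, ∠V_total = 170.7°.

V_total = 84.52∠170.7° V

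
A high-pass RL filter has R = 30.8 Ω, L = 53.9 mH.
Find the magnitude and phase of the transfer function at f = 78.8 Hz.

Step 1 — Angular frequency: ω = 2π·78.8 = 495.1 rad/s.
Step 2 — Transfer function: H(jω) = jωL/(R + jωL).
Step 3 — Numerator jωL = j·26.69; denominator R + jωL = 30.8 + j26.69.
Step 4 — H = 0.4288 + j0.4949.
Step 5 — Magnitude: |H| = 0.6548 (-3.7 dB); phase: φ = 49.1°.

|H| = 0.6548 (-3.7 dB), φ = 49.1°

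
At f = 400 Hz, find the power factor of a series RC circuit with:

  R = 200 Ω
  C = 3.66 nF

Step 1 — Angular frequency: ω = 2π·f = 2π·400 = 2513 rad/s.
Step 2 — Component impedances:
  R: Z = R = 200 Ω
  C: Z = 1/(jωC) = -j/(ω·C) = 0 - j1.087e+05 Ω
Step 3 — Series combination: Z_total = R + C = 200 - j1.087e+05 Ω = 1.087e+05∠-89.9° Ω.
Step 4 — Power factor: PF = cos(φ) = Re(Z)/|Z| = 200/1.087e+05 = 0.00184.
Step 5 — Type: Im(Z) = -1.087e+05 ⇒ leading (phase φ = -89.9°).

PF = 0.00184 (leading, φ = -89.9°)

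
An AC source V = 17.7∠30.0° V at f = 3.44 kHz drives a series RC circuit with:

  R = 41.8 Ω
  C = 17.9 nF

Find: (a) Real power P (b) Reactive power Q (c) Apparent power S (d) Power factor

Step 1 — Angular frequency: ω = 2π·f = 2π·3440 = 2.161e+04 rad/s.
Step 2 — Component impedances:
  R: Z = R = 41.8 Ω
  C: Z = 1/(jωC) = -j/(ω·C) = 0 - j2585 Ω
Step 3 — Series combination: Z_total = R + C = 41.8 - j2585 Ω = 2585∠-89.1° Ω.
Step 4 — Source phasor: V = 17.7∠30.0° V = 15.33 + j8.85 V.
Step 5 — Current: I = V / Z = -0.003327 + j0.005984 A = 0.006847∠119.1° A.
Step 6 — Complex power: S = V·I* = 0.00196 - j0.1212 VA.
Step 7 — Real power: P = Re(S) = 0.00196 W.
Step 8 — Reactive power: Q = Im(S) = -0.1212 VAR.
Step 9 — Apparent power: |S| = 0.1212 VA.
Step 10 — Power factor: PF = P/|S| = 0.01617 (leading).

(a) P = 0.00196 W  (b) Q = -0.1212 VAR  (c) S = 0.1212 VA  (d) PF = 0.01617 (leading)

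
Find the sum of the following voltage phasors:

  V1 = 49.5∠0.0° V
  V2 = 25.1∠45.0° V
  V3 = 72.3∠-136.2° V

Step 1 — Convert each phasor to rectangular form:
  V1 = 49.5·(cos(0.0°) + j·sin(0.0°)) = 49.5 V
  V2 = 25.1·(cos(45.0°) + j·sin(45.0°)) = 17.75 + j17.75 V
  V3 = 72.3·(cos(-136.2°) + j·sin(-136.2°)) = -52.18 - j50.04 V
Step 2 — Sum components: V_total = 15.07 - j32.29 V.
Step 3 — Convert to polar: |V_total| = 35.63 V, ∠V_total = -65.0°.

V_total = 35.63∠-65.0° V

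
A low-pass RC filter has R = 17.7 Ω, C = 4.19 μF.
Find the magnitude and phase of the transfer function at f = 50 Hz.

Step 1 — Angular frequency: ω = 2π·50 = 314.2 rad/s.
Step 2 — Transfer function: H(jω) = 1/(1 + jωRC).
Step 3 — Denominator: 1 + jωRC = 1 + j·314.2·17.7·4.19e-06 = 1 + j0.0233.
Step 4 — H = 0.9995 - j0.02329.
Step 5 — Magnitude: |H| = 0.9997 (-0.0 dB); phase: φ = -1.3°.

|H| = 0.9997 (-0.0 dB), φ = -1.3°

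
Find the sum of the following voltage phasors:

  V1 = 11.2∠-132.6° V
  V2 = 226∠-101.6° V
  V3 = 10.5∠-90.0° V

Step 1 — Convert each phasor to rectangular form:
  V1 = 11.2·(cos(-132.6°) + j·sin(-132.6°)) = -7.581 - j8.244 V
  V2 = 226·(cos(-101.6°) + j·sin(-101.6°)) = -45.44 - j221.4 V
  V3 = 10.5·(cos(-90.0°) + j·sin(-90.0°)) = 0 - j10.5 V
Step 2 — Sum components: V_total = -53.02 - j240.1 V.
Step 3 — Convert to polar: |V_total| = 245.9 V, ∠V_total = -102.5°.

V_total = 245.9∠-102.5° V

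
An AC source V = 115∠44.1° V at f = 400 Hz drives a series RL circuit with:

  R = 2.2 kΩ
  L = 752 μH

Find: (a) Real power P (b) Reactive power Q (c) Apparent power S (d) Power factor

Step 1 — Angular frequency: ω = 2π·f = 2π·400 = 2513 rad/s.
Step 2 — Component impedances:
  R: Z = R = 2200 Ω
  L: Z = jωL = j·2513·0.000752 = 0 + j1.89 Ω
Step 3 — Series combination: Z_total = R + L = 2200 + j1.89 Ω = 2200∠0.0° Ω.
Step 4 — Source phasor: V = 115∠44.1° V = 82.58 + j80.03 V.
Step 5 — Current: I = V / Z = 0.03757 + j0.03634 A = 0.05227∠44.1° A.
Step 6 — Complex power: S = V·I* = 6.011 + j0.005164 VA.
Step 7 — Real power: P = Re(S) = 6.011 W.
Step 8 — Reactive power: Q = Im(S) = 0.005164 VAR.
Step 9 — Apparent power: |S| = 6.011 VA.
Step 10 — Power factor: PF = P/|S| = 1 (lagging).

(a) P = 6.011 W  (b) Q = 0.005164 VAR  (c) S = 6.011 VA  (d) PF = 1 (lagging)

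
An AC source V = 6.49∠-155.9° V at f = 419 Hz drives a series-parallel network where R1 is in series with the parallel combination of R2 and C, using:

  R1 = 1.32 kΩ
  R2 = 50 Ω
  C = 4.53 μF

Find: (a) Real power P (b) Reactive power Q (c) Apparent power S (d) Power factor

Step 1 — Angular frequency: ω = 2π·f = 2π·419 = 2633 rad/s.
Step 2 — Component impedances:
  R1: Z = R = 1320 Ω
  R2: Z = R = 50 Ω
  C: Z = 1/(jωC) = -j/(ω·C) = 0 - j83.85 Ω
Step 3 — Parallel branch: R2 || C = 1/(1/R2 + 1/C) = 36.88 - j21.99 Ω.
Step 4 — Series with R1: Z_total = R1 + (R2 || C) = 1357 - j21.99 Ω = 1357∠-0.9° Ω.
Step 5 — Source phasor: V = 6.49∠-155.9° V = -5.924 - j2.65 V.
Step 6 — Current: I = V / Z = -0.004333 - j0.002023 A = 0.004782∠-155.0° A.
Step 7 — Complex power: S = V·I* = 0.03103 - j0.000503 VA.
Step 8 — Real power: P = Re(S) = 0.03103 W.
Step 9 — Reactive power: Q = Im(S) = -0.000503 VAR.
Step 10 — Apparent power: |S| = 0.03104 VA.
Step 11 — Power factor: PF = P/|S| = 0.9999 (leading).

(a) P = 0.03103 W  (b) Q = -0.000503 VAR  (c) S = 0.03104 VA  (d) PF = 0.9999 (leading)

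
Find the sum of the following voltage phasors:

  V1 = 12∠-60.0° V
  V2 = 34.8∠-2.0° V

Step 1 — Convert each phasor to rectangular form:
  V1 = 12·(cos(-60.0°) + j·sin(-60.0°)) = 6 - j10.39 V
  V2 = 34.8·(cos(-2.0°) + j·sin(-2.0°)) = 34.78 - j1.215 V
Step 2 — Sum components: V_total = 40.78 - j11.61 V.
Step 3 — Convert to polar: |V_total| = 42.4 V, ∠V_total = -15.9°.

V_total = 42.4∠-15.9° V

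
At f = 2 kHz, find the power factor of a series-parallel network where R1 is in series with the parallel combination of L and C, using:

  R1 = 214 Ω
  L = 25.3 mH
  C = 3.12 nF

Step 1 — Angular frequency: ω = 2π·f = 2π·2000 = 1.257e+04 rad/s.
Step 2 — Component impedances:
  R1: Z = R = 214 Ω
  L: Z = jωL = j·1.257e+04·0.0253 = 0 + j317.9 Ω
  C: Z = 1/(jωC) = -j/(ω·C) = 0 - j2.551e+04 Ω
Step 3 — Parallel branch: L || C = 1/(1/L + 1/C) = 0 + j321.9 Ω.
Step 4 — Series with R1: Z_total = R1 + (L || C) = 214 + j321.9 Ω = 386.6∠56.4° Ω.
Step 5 — Power factor: PF = cos(φ) = Re(Z)/|Z| = 214/386.58 = 0.5536.
Step 6 — Type: Im(Z) = 321.9 ⇒ lagging (phase φ = 56.4°).

PF = 0.5536 (lagging, φ = 56.4°)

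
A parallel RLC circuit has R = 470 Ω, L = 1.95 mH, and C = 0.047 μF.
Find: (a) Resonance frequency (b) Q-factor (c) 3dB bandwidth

Step 1 — Resonance: ω₀ = 1/√(LC) = 1/√(0.00195·4.7e-08) = 1.045e+05 rad/s.
Step 2 — f₀ = ω₀/(2π) = 1.662e+04 Hz.
Step 3 — Parallel Q: Q = R/(ω₀L) = 470/(1.045e+05·0.00195) = 2.307.
Step 4 — Bandwidth: Δω = ω₀/Q = 4.527e+04 rad/s; BW = Δω/(2π) = 7205 Hz.

(a) f₀ = 1.662e+04 Hz  (b) Q = 2.307  (c) BW = 7205 Hz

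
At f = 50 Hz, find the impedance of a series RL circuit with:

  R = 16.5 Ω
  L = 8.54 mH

Step 1 — Angular frequency: ω = 2π·f = 2π·50 = 314.2 rad/s.
Step 2 — Component impedances:
  R: Z = R = 16.5 Ω
  L: Z = jωL = j·314.2·0.00854 = 0 + j2.683 Ω
Step 3 — Series combination: Z_total = R + L = 16.5 + j2.683 Ω = 16.72∠9.2° Ω.

Z = 16.5 + j2.683 Ω = 16.72∠9.2° Ω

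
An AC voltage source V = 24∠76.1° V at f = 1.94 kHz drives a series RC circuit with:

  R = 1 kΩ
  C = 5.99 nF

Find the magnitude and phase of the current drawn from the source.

Step 1 — Angular frequency: ω = 2π·f = 2π·1940 = 1.219e+04 rad/s.
Step 2 — Component impedances:
  R: Z = R = 1000 Ω
  C: Z = 1/(jωC) = -j/(ω·C) = 0 - j1.37e+04 Ω
Step 3 — Series combination: Z_total = R + C = 1000 - j1.37e+04 Ω = 1.373e+04∠-85.8° Ω.
Step 4 — Source phasor: V = 24∠76.1° V = 5.765 + j23.3 V.
Step 5 — Ohm's law: I = V / Z_total = (5.765 + j23.3) / (1000 - j1.37e+04) = -0.001661 + j0.0005423 A.
Step 6 — Convert to polar: |I| = 0.001748 A, ∠I = 161.9°.

I = 0.001748∠161.9° A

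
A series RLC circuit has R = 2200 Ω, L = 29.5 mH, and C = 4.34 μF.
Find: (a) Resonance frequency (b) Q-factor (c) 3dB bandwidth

Step 1 — Resonance: ω₀ = 1/√(LC) = 1/√(0.0295·4.34e-06) = 2795 rad/s.
Step 2 — f₀ = ω₀/(2π) = 444.8 Hz.
Step 3 — Series Q: Q = ω₀L/R = 2795·0.0295/2200 = 0.03748.
Step 4 — Bandwidth: Δω = ω₀/Q = 7.458e+04 rad/s; BW = Δω/(2π) = 1.187e+04 Hz.

(a) f₀ = 444.8 Hz  (b) Q = 0.03748  (c) BW = 1.187e+04 Hz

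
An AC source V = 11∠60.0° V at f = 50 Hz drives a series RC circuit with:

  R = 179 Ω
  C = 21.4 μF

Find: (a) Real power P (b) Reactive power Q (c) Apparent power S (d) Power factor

Step 1 — Angular frequency: ω = 2π·f = 2π·50 = 314.2 rad/s.
Step 2 — Component impedances:
  R: Z = R = 179 Ω
  C: Z = 1/(jωC) = -j/(ω·C) = 0 - j148.7 Ω
Step 3 — Series combination: Z_total = R + C = 179 - j148.7 Ω = 232.7∠-39.7° Ω.
Step 4 — Source phasor: V = 11∠60.0° V = 5.5 + j9.526 V.
Step 5 — Current: I = V / Z = -0.007984 + j0.04658 A = 0.04726∠99.7° A.
Step 6 — Complex power: S = V·I* = 0.3999 - j0.3323 VA.
Step 7 — Real power: P = Re(S) = 0.3999 W.
Step 8 — Reactive power: Q = Im(S) = -0.3323 VAR.
Step 9 — Apparent power: |S| = 0.5199 VA.
Step 10 — Power factor: PF = P/|S| = 0.7691 (leading).

(a) P = 0.3999 W  (b) Q = -0.3323 VAR  (c) S = 0.5199 VA  (d) PF = 0.7691 (leading)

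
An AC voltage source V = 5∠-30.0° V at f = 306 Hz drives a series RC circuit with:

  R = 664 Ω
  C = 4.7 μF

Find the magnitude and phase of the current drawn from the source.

Step 1 — Angular frequency: ω = 2π·f = 2π·306 = 1923 rad/s.
Step 2 — Component impedances:
  R: Z = R = 664 Ω
  C: Z = 1/(jωC) = -j/(ω·C) = 0 - j110.7 Ω
Step 3 — Series combination: Z_total = R + C = 664 - j110.7 Ω = 673.2∠-9.5° Ω.
Step 4 — Source phasor: V = 5∠-30.0° V = 4.33 - j2.5 V.
Step 5 — Ohm's law: I = V / Z_total = (4.33 - j2.5) / (664 - j110.7) = 0.006956 - j0.002606 A.
Step 6 — Convert to polar: |I| = 0.007428 A, ∠I = -20.5°.

I = 0.007428∠-20.5° A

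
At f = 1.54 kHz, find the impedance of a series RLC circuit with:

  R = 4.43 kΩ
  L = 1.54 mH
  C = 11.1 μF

Step 1 — Angular frequency: ω = 2π·f = 2π·1540 = 9676 rad/s.
Step 2 — Component impedances:
  R: Z = R = 4430 Ω
  L: Z = jωL = j·9676·0.00154 = 0 + j14.9 Ω
  C: Z = 1/(jωC) = -j/(ω·C) = 0 - j9.311 Ω
Step 3 — Series combination: Z_total = R + L + C = 4430 + j5.591 Ω = 4430∠0.1° Ω.

Z = 4430 + j5.591 Ω = 4430∠0.1° Ω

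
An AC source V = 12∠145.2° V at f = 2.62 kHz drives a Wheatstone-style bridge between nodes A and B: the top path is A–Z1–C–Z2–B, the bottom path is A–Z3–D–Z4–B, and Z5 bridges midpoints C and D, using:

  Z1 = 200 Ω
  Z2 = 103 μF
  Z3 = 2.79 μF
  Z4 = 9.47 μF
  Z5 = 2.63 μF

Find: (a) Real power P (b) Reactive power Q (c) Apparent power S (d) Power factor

Step 1 — Angular frequency: ω = 2π·f = 2π·2620 = 1.646e+04 rad/s.
Step 2 — Component impedances:
  Z1: Z = R = 200 Ω
  Z2: Z = 1/(jωC) = -j/(ω·C) = 0 - j0.5898 Ω
  Z3: Z = 1/(jωC) = -j/(ω·C) = 0 - j21.77 Ω
  Z4: Z = 1/(jωC) = -j/(ω·C) = 0 - j6.415 Ω
  Z5: Z = 1/(jωC) = -j/(ω·C) = 0 - j23.1 Ω
Step 3 — Bridge requires nodal analysis (the Z5 bridge couples midpoints C and D, so the two paths cannot be reduced to a simple series/parallel combination). Setting node B to ground and injecting 1 A at node A, the 3-node admittance system at A, C, D solves to V_A = Z_AB = 3.499 - j26.35 Ω = 26.58∠-82.4° Ω.
Step 4 — Source phasor: V = 12∠145.2° V = -9.854 + j6.849 V.
Step 5 — Current: I = V / Z = -0.3043 - j0.3336 A = 0.4515∠-132.4° A.
Step 6 — Complex power: S = V·I* = 0.7133 - j5.371 VA.
Step 7 — Real power: P = Re(S) = 0.7133 W.
Step 8 — Reactive power: Q = Im(S) = -5.371 VAR.
Step 9 — Apparent power: |S| = 5.418 VA.
Step 10 — Power factor: PF = P/|S| = 0.1316 (leading).

(a) P = 0.7133 W  (b) Q = -5.371 VAR  (c) S = 5.418 VA  (d) PF = 0.1316 (leading)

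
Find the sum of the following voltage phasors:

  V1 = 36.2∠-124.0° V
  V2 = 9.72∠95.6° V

Step 1 — Convert each phasor to rectangular form:
  V1 = 36.2·(cos(-124.0°) + j·sin(-124.0°)) = -20.24 - j30.01 V
  V2 = 9.72·(cos(95.6°) + j·sin(95.6°)) = -0.9485 + j9.674 V
Step 2 — Sum components: V_total = -21.19 - j20.34 V.
Step 3 — Convert to polar: |V_total| = 29.37 V, ∠V_total = -136.2°.

V_total = 29.37∠-136.2° V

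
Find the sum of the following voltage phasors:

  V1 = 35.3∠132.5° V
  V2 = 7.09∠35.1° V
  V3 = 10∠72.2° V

Step 1 — Convert each phasor to rectangular form:
  V1 = 35.3·(cos(132.5°) + j·sin(132.5°)) = -23.85 + j26.03 V
  V2 = 7.09·(cos(35.1°) + j·sin(35.1°)) = 5.801 + j4.077 V
  V3 = 10·(cos(72.2°) + j·sin(72.2°)) = 3.057 + j9.521 V
Step 2 — Sum components: V_total = -14.99 + j39.62 V.
Step 3 — Convert to polar: |V_total| = 42.36 V, ∠V_total = 110.7°.

V_total = 42.36∠110.7° V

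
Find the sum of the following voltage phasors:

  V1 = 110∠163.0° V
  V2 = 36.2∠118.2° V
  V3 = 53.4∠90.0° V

Step 1 — Convert each phasor to rectangular form:
  V1 = 110·(cos(163.0°) + j·sin(163.0°)) = -105.2 + j32.16 V
  V2 = 36.2·(cos(118.2°) + j·sin(118.2°)) = -17.11 + j31.9 V
  V3 = 53.4·(cos(90.0°) + j·sin(90.0°)) = 0 + j53.4 V
Step 2 — Sum components: V_total = -122.3 + j117.5 V.
Step 3 — Convert to polar: |V_total| = 169.6 V, ∠V_total = 136.2°.

V_total = 169.6∠136.2° V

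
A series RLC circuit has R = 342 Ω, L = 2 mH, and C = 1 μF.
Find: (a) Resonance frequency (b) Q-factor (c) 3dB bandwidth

Step 1 — Resonance: ω₀ = 1/√(LC) = 1/√(0.002·1e-06) = 2.236e+04 rad/s.
Step 2 — f₀ = ω₀/(2π) = 3559 Hz.
Step 3 — Series Q: Q = ω₀L/R = 2.236e+04·0.002/342 = 0.1308.
Step 4 — Bandwidth: Δω = ω₀/Q = 1.71e+05 rad/s; BW = Δω/(2π) = 2.722e+04 Hz.

(a) f₀ = 3559 Hz  (b) Q = 0.1308  (c) BW = 2.722e+04 Hz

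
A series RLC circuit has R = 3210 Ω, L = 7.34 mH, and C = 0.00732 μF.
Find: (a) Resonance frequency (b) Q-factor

Step 1 — Resonance condition Im(Z)=0 gives ω₀ = 1/√(LC).
Step 2 — ω₀ = 1/√(0.00734·7.32e-09) = 1.364e+05 rad/s.
Step 3 — f₀ = ω₀/(2π) = 2.171e+04 Hz.
Step 4 — Series Q: Q = ω₀L/R = 1.364e+05·0.00734/3210 = 0.312.

(a) f₀ = 2.171e+04 Hz  (b) Q = 0.312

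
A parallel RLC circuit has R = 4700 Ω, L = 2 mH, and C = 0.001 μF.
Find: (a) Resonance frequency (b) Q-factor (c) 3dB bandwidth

Step 1 — Resonance: ω₀ = 1/√(LC) = 1/√(0.002·1e-09) = 7.071e+05 rad/s.
Step 2 — f₀ = ω₀/(2π) = 1.125e+05 Hz.
Step 3 — Parallel Q: Q = R/(ω₀L) = 4700/(7.071e+05·0.002) = 3.323.
Step 4 — Bandwidth: Δω = ω₀/Q = 2.128e+05 rad/s; BW = Δω/(2π) = 3.386e+04 Hz.

(a) f₀ = 1.125e+05 Hz  (b) Q = 3.323  (c) BW = 3.386e+04 Hz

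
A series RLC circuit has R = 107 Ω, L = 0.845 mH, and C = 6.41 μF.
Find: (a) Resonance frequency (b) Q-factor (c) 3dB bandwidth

Step 1 — Resonance: ω₀ = 1/√(LC) = 1/√(0.000845·6.41e-06) = 1.359e+04 rad/s.
Step 2 — f₀ = ω₀/(2π) = 2163 Hz.
Step 3 — Series Q: Q = ω₀L/R = 1.359e+04·0.000845/107 = 0.1073.
Step 4 — Bandwidth: Δω = ω₀/Q = 1.266e+05 rad/s; BW = Δω/(2π) = 2.015e+04 Hz.

(a) f₀ = 2163 Hz  (b) Q = 0.1073  (c) BW = 2.015e+04 Hz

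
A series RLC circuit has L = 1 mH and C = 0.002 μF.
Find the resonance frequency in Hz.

Step 1 — Resonance condition Im(Z)=0 gives ω₀ = 1/√(LC).
Step 2 — ω₀ = 1/√(0.001·2e-09) = 7.071e+05 rad/s.
Step 3 — f₀ = ω₀/(2π) = 1.125e+05 Hz.

f₀ = 1.125e+05 Hz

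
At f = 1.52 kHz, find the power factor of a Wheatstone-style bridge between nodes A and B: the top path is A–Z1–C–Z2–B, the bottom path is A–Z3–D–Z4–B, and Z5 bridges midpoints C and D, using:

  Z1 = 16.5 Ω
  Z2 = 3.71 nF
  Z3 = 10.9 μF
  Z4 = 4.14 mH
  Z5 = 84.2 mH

Step 1 — Angular frequency: ω = 2π·f = 2π·1520 = 9550 rad/s.
Step 2 — Component impedances:
  Z1: Z = R = 16.5 Ω
  Z2: Z = 1/(jωC) = -j/(ω·C) = 0 - j2.822e+04 Ω
  Z3: Z = 1/(jωC) = -j/(ω·C) = 0 - j9.606 Ω
  Z4: Z = jωL = j·9550·0.00414 = 0 + j39.54 Ω
  Z5: Z = jωL = j·9550·0.0842 = 0 + j804.1 Ω
Step 3 — Bridge requires nodal analysis (the Z5 bridge couples midpoints C and D, so the two paths cannot be reduced to a simple series/parallel combination). Setting node B to ground and injecting 1 A at node A, the 3-node admittance system at A, C, D solves to V_A = Z_AB = 0.002857 + j29.85 Ω = 29.85∠90.0° Ω.
Step 4 — Power factor: PF = cos(φ) = Re(Z)/|Z| = 0.002857/29.85 = 9.571e-05.
Step 5 — Type: Im(Z) = 29.85 ⇒ lagging (phase φ = 90.0°).

PF = 9.571e-05 (lagging, φ = 90.0°)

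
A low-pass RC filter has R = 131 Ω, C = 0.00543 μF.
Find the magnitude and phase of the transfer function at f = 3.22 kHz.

Step 1 — Angular frequency: ω = 2π·3220 = 2.023e+04 rad/s.
Step 2 — Transfer function: H(jω) = 1/(1 + jωRC).
Step 3 — Denominator: 1 + jωRC = 1 + j·2.023e+04·131·5.43e-09 = 1 + j0.01439.
Step 4 — H = 0.9998 - j0.01439.
Step 5 — Magnitude: |H| = 0.9999 (-0.0 dB); phase: φ = -0.8°.

|H| = 0.9999 (-0.0 dB), φ = -0.8°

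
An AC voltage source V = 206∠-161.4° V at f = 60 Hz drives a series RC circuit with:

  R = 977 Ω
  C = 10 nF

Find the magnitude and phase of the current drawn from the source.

Step 1 — Angular frequency: ω = 2π·f = 2π·60 = 377 rad/s.
Step 2 — Component impedances:
  R: Z = R = 977 Ω
  C: Z = 1/(jωC) = -j/(ω·C) = 0 - j2.653e+05 Ω
Step 3 — Series combination: Z_total = R + C = 977 - j2.653e+05 Ω = 2.653e+05∠-89.8° Ω.
Step 4 — Source phasor: V = 206∠-161.4° V = -195.2 - j65.71 V.
Step 5 — Ohm's law: I = V / Z_total = (-195.2 - j65.71) / (977 - j2.653e+05) = 0.000245 - j0.0007369 A.
Step 6 — Convert to polar: |I| = 0.0007766 A, ∠I = -71.6°.

I = 0.0007766∠-71.6° A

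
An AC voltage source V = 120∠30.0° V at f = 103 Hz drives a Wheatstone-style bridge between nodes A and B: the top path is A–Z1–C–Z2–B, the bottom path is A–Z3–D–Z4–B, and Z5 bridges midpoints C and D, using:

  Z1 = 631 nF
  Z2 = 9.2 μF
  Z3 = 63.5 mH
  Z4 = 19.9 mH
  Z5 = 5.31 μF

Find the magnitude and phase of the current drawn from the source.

Step 1 — Angular frequency: ω = 2π·f = 2π·103 = 647.2 rad/s.
Step 2 — Component impedances:
  Z1: Z = 1/(jωC) = -j/(ω·C) = 0 - j2449 Ω
  Z2: Z = 1/(jωC) = -j/(ω·C) = 0 - j168 Ω
  Z3: Z = jωL = j·647.2·0.0635 = 0 + j41.1 Ω
  Z4: Z = jωL = j·647.2·0.0199 = 0 + j12.88 Ω
  Z5: Z = 1/(jωC) = -j/(ω·C) = 0 - j291 Ω
Step 3 — Bridge requires nodal analysis (the Z5 bridge couples midpoints C and D, so the two paths cannot be reduced to a simple series/parallel combination). Setting node B to ground and injecting 1 A at node A, the 3-node admittance system at A, C, D solves to V_A = Z_AB = 0 + j55.32 Ω = 55.32∠90.0° Ω.
Step 4 — Source phasor: V = 120∠30.0° V = 103.9 + j60 V.
Step 5 — Ohm's law: I = V / Z_total = (103.9 + j60) / (0 + j55.32) = 1.085 - j1.879 A.
Step 6 — Convert to polar: |I| = 2.169 A, ∠I = -60.0°.

I = 2.169∠-60.0° A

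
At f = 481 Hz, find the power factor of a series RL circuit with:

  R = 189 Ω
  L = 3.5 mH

Step 1 — Angular frequency: ω = 2π·f = 2π·481 = 3022 rad/s.
Step 2 — Component impedances:
  R: Z = R = 189 Ω
  L: Z = jωL = j·3022·0.0035 = 0 + j10.58 Ω
Step 3 — Series combination: Z_total = R + L = 189 + j10.58 Ω = 189.3∠3.2° Ω.
Step 4 — Power factor: PF = cos(φ) = Re(Z)/|Z| = 189/189.3 = 0.9984.
Step 5 — Type: Im(Z) = 10.58 ⇒ lagging (phase φ = 3.2°).

PF = 0.9984 (lagging, φ = 3.2°)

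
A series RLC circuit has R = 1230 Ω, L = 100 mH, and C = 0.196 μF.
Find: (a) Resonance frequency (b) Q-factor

Step 1 — Resonance condition Im(Z)=0 gives ω₀ = 1/√(LC).
Step 2 — ω₀ = 1/√(0.1·1.96e-07) = 7143 rad/s.
Step 3 — f₀ = ω₀/(2π) = 1137 Hz.
Step 4 — Series Q: Q = ω₀L/R = 7143·0.1/1230 = 0.5807.

(a) f₀ = 1137 Hz  (b) Q = 0.5807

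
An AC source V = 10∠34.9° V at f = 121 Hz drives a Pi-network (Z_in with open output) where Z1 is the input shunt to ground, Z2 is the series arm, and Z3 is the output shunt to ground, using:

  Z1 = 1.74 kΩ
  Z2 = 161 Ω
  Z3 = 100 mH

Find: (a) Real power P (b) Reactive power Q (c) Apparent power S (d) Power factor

Step 1 — Angular frequency: ω = 2π·f = 2π·121 = 760.3 rad/s.
Step 2 — Component impedances:
  Z1: Z = R = 1740 Ω
  Z2: Z = R = 161 Ω
  Z3: Z = jωL = j·760.3·0.1 = 0 + j76.03 Ω
Step 3 — With open output, the series arm Z2 and the output shunt Z3 appear in series to ground: Z2 + Z3 = 161 + j76.03 Ω.
Step 4 — Parallel with input shunt Z1: Z_in = Z1 || (Z2 + Z3) = 149.9 + j63.59 Ω = 162.8∠23.0° Ω.
Step 5 — Source phasor: V = 10∠34.9° V = 8.202 + j5.721 V.
Step 6 — Current: I = V / Z = 0.06009 + j0.01268 A = 0.06141∠11.9° A.
Step 7 — Complex power: S = V·I* = 0.5653 + j0.2398 VA.
Step 8 — Real power: P = Re(S) = 0.5653 W.
Step 9 — Reactive power: Q = Im(S) = 0.2398 VAR.
Step 10 — Apparent power: |S| = 0.6141 VA.
Step 11 — Power factor: PF = P/|S| = 0.9206 (lagging).

(a) P = 0.5653 W  (b) Q = 0.2398 VAR  (c) S = 0.6141 VA  (d) PF = 0.9206 (lagging)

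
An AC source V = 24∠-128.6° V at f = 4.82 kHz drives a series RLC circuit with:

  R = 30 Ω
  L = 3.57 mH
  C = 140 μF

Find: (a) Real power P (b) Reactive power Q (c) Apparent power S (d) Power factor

Step 1 — Angular frequency: ω = 2π·f = 2π·4820 = 3.028e+04 rad/s.
Step 2 — Component impedances:
  R: Z = R = 30 Ω
  L: Z = jωL = j·3.028e+04·0.00357 = 0 + j108.1 Ω
  C: Z = 1/(jωC) = -j/(ω·C) = 0 - j0.2359 Ω
Step 3 — Series combination: Z_total = R + L + C = 30 + j107.9 Ω = 112∠74.5° Ω.
Step 4 — Source phasor: V = 24∠-128.6° V = -14.97 - j18.76 V.
Step 5 — Current: I = V / Z = -0.1972 + j0.08395 A = 0.2143∠156.9° A.
Step 6 — Complex power: S = V·I* = 1.378 + j4.956 VA.
Step 7 — Real power: P = Re(S) = 1.378 W.
Step 8 — Reactive power: Q = Im(S) = 4.956 VAR.
Step 9 — Apparent power: |S| = 5.144 VA.
Step 10 — Power factor: PF = P/|S| = 0.2679 (lagging).

(a) P = 1.378 W  (b) Q = 4.956 VAR  (c) S = 5.144 VA  (d) PF = 0.2679 (lagging)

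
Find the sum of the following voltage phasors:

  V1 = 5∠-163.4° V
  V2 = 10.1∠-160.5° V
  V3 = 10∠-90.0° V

Step 1 — Convert each phasor to rectangular form:
  V1 = 5·(cos(-163.4°) + j·sin(-163.4°)) = -4.792 - j1.428 V
  V2 = 10.1·(cos(-160.5°) + j·sin(-160.5°)) = -9.521 - j3.371 V
  V3 = 10·(cos(-90.0°) + j·sin(-90.0°)) = 0 - j10 V
Step 2 — Sum components: V_total = -14.31 - j14.8 V.
Step 3 — Convert to polar: |V_total| = 20.59 V, ∠V_total = -134.0°.

V_total = 20.59∠-134.0° V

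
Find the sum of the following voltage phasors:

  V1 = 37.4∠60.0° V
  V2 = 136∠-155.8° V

Step 1 — Convert each phasor to rectangular form:
  V1 = 37.4·(cos(60.0°) + j·sin(60.0°)) = 18.7 + j32.39 V
  V2 = 136·(cos(-155.8°) + j·sin(-155.8°)) = -124 - j55.75 V
Step 2 — Sum components: V_total = -105.3 - j23.36 V.
Step 3 — Convert to polar: |V_total| = 107.9 V, ∠V_total = -167.5°.

V_total = 107.9∠-167.5° V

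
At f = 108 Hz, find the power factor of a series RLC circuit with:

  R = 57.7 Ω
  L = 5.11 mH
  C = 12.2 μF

Step 1 — Angular frequency: ω = 2π·f = 2π·108 = 678.6 rad/s.
Step 2 — Component impedances:
  R: Z = R = 57.7 Ω
  L: Z = jωL = j·678.6·0.00511 = 0 + j3.468 Ω
  C: Z = 1/(jωC) = -j/(ω·C) = 0 - j120.8 Ω
Step 3 — Series combination: Z_total = R + L + C = 57.7 - j117.3 Ω = 130.7∠-63.8° Ω.
Step 4 — Power factor: PF = cos(φ) = Re(Z)/|Z| = 57.7/130.74 = 0.4413.
Step 5 — Type: Im(Z) = -117.3 ⇒ leading (phase φ = -63.8°).

PF = 0.4413 (leading, φ = -63.8°)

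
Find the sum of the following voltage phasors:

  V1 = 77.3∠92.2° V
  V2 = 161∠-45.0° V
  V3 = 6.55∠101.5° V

Step 1 — Convert each phasor to rectangular form:
  V1 = 77.3·(cos(92.2°) + j·sin(92.2°)) = -2.967 + j77.24 V
  V2 = 161·(cos(-45.0°) + j·sin(-45.0°)) = 113.8 - j113.8 V
  V3 = 6.55·(cos(101.5°) + j·sin(101.5°)) = -1.306 + j6.419 V
Step 2 — Sum components: V_total = 109.6 - j30.18 V.
Step 3 — Convert to polar: |V_total| = 113.7 V, ∠V_total = -15.4°.

V_total = 113.7∠-15.4° V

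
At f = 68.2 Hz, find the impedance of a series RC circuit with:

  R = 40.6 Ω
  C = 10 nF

Step 1 — Angular frequency: ω = 2π·f = 2π·68.2 = 428.5 rad/s.
Step 2 — Component impedances:
  R: Z = R = 40.6 Ω
  C: Z = 1/(jωC) = -j/(ω·C) = 0 - j2.334e+05 Ω
Step 3 — Series combination: Z_total = R + C = 40.6 - j2.334e+05 Ω = 2.334e+05∠-90.0° Ω.

Z = 40.6 - j2.334e+05 Ω = 2.334e+05∠-90.0° Ω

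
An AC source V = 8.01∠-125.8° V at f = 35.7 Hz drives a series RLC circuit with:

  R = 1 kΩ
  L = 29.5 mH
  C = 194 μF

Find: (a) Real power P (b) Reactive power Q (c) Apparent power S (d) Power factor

Step 1 — Angular frequency: ω = 2π·f = 2π·35.7 = 224.3 rad/s.
Step 2 — Component impedances:
  R: Z = R = 1000 Ω
  L: Z = jωL = j·224.3·0.0295 = 0 + j6.617 Ω
  C: Z = 1/(jωC) = -j/(ω·C) = 0 - j22.98 Ω
Step 3 — Series combination: Z_total = R + L + C = 1000 - j16.36 Ω = 1000∠-0.9° Ω.
Step 4 — Source phasor: V = 8.01∠-125.8° V = -4.686 - j6.497 V.
Step 5 — Current: I = V / Z = -0.004578 - j0.006572 A = 0.008009∠-124.9° A.
Step 6 — Complex power: S = V·I* = 0.06414 - j0.00105 VA.
Step 7 — Real power: P = Re(S) = 0.06414 W.
Step 8 — Reactive power: Q = Im(S) = -0.00105 VAR.
Step 9 — Apparent power: |S| = 0.06415 VA.
Step 10 — Power factor: PF = P/|S| = 0.9999 (leading).

(a) P = 0.06414 W  (b) Q = -0.00105 VAR  (c) S = 0.06415 VA  (d) PF = 0.9999 (leading)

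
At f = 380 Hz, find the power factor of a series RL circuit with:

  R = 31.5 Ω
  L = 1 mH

Step 1 — Angular frequency: ω = 2π·f = 2π·380 = 2388 rad/s.
Step 2 — Component impedances:
  R: Z = R = 31.5 Ω
  L: Z = jωL = j·2388·0.001 = 0 + j2.388 Ω
Step 3 — Series combination: Z_total = R + L = 31.5 + j2.388 Ω = 31.59∠4.3° Ω.
Step 4 — Power factor: PF = cos(φ) = Re(Z)/|Z| = 31.5/31.5904 = 0.9971.
Step 5 — Type: Im(Z) = 2.388 ⇒ lagging (phase φ = 4.3°).

PF = 0.9971 (lagging, φ = 4.3°)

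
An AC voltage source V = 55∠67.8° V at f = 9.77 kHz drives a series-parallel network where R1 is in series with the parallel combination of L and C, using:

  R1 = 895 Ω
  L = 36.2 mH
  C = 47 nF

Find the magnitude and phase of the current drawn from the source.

Step 1 — Angular frequency: ω = 2π·f = 2π·9770 = 6.139e+04 rad/s.
Step 2 — Component impedances:
  R1: Z = R = 895 Ω
  L: Z = jωL = j·6.139e+04·0.0362 = 0 + j2222 Ω
  C: Z = 1/(jωC) = -j/(ω·C) = 0 - j346.6 Ω
Step 3 — Parallel branch: L || C = 1/(1/L + 1/C) = 0 - j410.6 Ω.
Step 4 — Series with R1: Z_total = R1 + (L || C) = 895 - j410.6 Ω = 984.7∠-24.6° Ω.
Step 5 — Source phasor: V = 55∠67.8° V = 20.78 + j50.92 V.
Step 6 — Ohm's law: I = V / Z_total = (20.78 + j50.92) / (895 - j410.6) = -0.002385 + j0.0558 A.
Step 7 — Convert to polar: |I| = 0.05585 A, ∠I = 92.4°.

I = 0.05585∠92.4° A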